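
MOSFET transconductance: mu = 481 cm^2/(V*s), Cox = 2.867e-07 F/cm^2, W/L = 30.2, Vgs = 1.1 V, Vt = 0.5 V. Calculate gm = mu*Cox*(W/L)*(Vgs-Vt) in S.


Step 1: Vov = Vgs - Vt = 1.1 - 0.5 = 0.6 V
Step 2: gm = mu * Cox * (W/L) * Vov
Step 3: gm = 481 * 2.867e-07 * 30.2 * 0.6 = 2.50e-03 S

2.50e-03


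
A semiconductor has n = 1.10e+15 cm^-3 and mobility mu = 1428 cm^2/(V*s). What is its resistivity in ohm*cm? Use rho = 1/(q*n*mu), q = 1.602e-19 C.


Step 1: sigma = q * n * mu = 1.602e-19 * 1.10e+15 * 1428 = 2.51642e-01 S/cm
Step 2: rho = 1 / sigma = 1 / 2.51642e-01 = 3.974 ohm*cm

3.974


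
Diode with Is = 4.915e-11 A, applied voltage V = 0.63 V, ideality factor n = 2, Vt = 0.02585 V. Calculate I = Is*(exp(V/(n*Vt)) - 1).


Step 1: V/(n*Vt) = 0.63/(2*0.02585) = 12.1857
Step 2: exp(12.1857) = 1.9597e+05
Step 3: I = 4.915e-11 * (1.9597e+05 - 1) = 9.63e-06 A

9.63e-06


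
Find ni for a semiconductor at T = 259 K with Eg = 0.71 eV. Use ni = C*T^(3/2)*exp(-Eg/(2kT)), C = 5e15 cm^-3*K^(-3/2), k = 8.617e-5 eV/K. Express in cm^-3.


Step 1: Compute kT = 8.617e-5 * 259 = 0.02231803 eV
Step 2: Exponent = -Eg/(2kT) = -0.71/(2*0.02231803) = -15.90642
Step 3: T^(3/2) = 259^1.5 = 4168.21
Step 4: ni = 5e15 * 4168.21 * exp(-15.90642) = 2.58e+12 cm^-3

2.58e+12


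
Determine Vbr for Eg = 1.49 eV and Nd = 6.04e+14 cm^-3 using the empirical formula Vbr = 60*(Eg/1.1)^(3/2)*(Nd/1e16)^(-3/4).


Step 1: Eg/1.1 = 1.49/1.1 = 1.354545
Step 2: (Eg/1.1)^1.5 = 1.354545^1.5 = 1.576486
Step 3: (Nd/1e16)^(-0.75) = (0.0604)^(-0.75) = 8.207716
Step 4: Vbr = 60 * 1.576486 * 8.207716 = 776.4 V

776.4


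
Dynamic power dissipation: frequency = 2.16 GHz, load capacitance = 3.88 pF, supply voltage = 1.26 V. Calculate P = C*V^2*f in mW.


Step 1: V^2 = 1.26^2 = 1.5876 V^2
Step 2: P = C*V^2*f = 3.88e-12 F * 1.5876 * 2.16e9 Hz
Step 3: P = 1.330535808e-02 W
Step 4: P = 13.305 mW

13.305


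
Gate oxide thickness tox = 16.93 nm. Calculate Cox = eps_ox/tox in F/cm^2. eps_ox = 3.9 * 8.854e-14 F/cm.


Step 1: eps_ox = 3.9 * 8.854e-14 = 3.45306e-13 F/cm
Step 2: tox in cm = 16.93 nm * 1e-7 = 1.6930e-06 cm
Step 3: Cox = 3.45306e-13 / 1.6930e-06 = 2.04e-07 F/cm^2

2.04e-07


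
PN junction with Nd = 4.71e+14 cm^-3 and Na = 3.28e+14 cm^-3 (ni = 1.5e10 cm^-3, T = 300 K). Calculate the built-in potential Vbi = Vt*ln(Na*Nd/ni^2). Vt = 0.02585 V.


Step 1: Compute Na*Nd/ni^2 = 3.28e+14 * 4.71e+14 / (1.5e10)^2 = 6.8661e+08
Step 2: ln(6.8661e+08) = 20.3473
Step 3: Vbi = 0.02585 * 20.3473 = 0.526 V

0.526


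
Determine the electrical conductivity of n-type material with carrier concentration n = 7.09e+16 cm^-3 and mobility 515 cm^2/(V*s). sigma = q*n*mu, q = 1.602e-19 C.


Step 1: sigma = q * n * mu
Step 2: sigma = 1.602e-19 * 7.09e+16 * 515
Step 3: sigma = 5.849e+00 S/cm

5.849e+00


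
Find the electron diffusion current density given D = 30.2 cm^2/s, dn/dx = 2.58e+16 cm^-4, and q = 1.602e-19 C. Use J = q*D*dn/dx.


Step 1: J = q * D * (dn/dx)
Step 2: J = 1.602e-19 * 30.2 * 2.58e+16
Step 3: J = 1.25e-01 A/cm^2

1.25e-01


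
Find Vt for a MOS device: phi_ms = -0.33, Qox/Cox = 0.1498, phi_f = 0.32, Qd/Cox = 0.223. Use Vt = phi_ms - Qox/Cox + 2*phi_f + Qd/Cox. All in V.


Step 1: Vt = phi_ms - Qox/Cox + 2*phi_f + Qd/Cox
Step 2: Vt = -0.33 - 0.1498 + 2*0.32 + 0.223
Step 3: Vt = -0.33 - 0.1498 + 0.64 + 0.223
Step 4: Vt = 0.3832 V

0.3832


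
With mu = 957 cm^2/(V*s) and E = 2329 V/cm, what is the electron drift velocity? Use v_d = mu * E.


Step 1: v_d = mu * E
Step 2: v_d = 957 * 2329 = 2228853
Step 3: v_d = 2.23e+06 cm/s

2.23e+06


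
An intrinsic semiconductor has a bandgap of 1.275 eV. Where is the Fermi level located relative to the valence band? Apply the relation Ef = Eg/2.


Step 1: For an intrinsic semiconductor, the Fermi level sits at midgap.
Step 2: Ef = Eg / 2 = 1.275 / 2 = 0.6375 eV

0.6375


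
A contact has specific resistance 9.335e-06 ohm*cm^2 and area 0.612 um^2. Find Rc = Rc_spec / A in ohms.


Step 1: Convert area to cm^2: 0.612 um^2 = 6.1200e-09 cm^2
Step 2: Rc = Rc_spec / A = 9.335e-06 / 6.1200e-09
Step 3: Rc = 1.53e+03 ohms

1.53e+03


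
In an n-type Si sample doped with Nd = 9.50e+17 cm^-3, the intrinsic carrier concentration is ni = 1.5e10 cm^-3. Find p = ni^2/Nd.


Step 1: Since Nd >> ni, n ≈ Nd = 9.50e+17 cm^-3
Step 2: p = ni^2 / n = (1.5e10)^2 / 9.50e+17
Step 3: p = 2.25e20 / 9.50e+17 = 2.37e+02 cm^-3

2.37e+02


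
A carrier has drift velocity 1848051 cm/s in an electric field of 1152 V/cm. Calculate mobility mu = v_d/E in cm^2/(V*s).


Step 1: mu = v_d / E
Step 2: mu = 1848051 / 1152
Step 3: mu = 1604.21 cm^2/(V*s)

1604.21


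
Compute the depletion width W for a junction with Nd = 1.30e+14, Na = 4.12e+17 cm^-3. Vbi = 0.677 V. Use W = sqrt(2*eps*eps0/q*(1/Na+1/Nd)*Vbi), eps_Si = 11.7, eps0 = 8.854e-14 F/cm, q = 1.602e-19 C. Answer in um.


Step 1: 1/Na + 1/Nd = 1/4.12e+17 + 1/1.30e+14 = 7.69473e-15
Step 2: 2*eps*eps0/q = 2*11.7*8.854e-14/1.602e-19 = 1.293281e+07
Step 3: W^2 = 1.293281e+07 * 7.69473e-15 * 0.677 = 6.73713e-08
Step 4: W = sqrt(6.73713e-08) = 2.596e-04 cm = 2.596 um

2.596


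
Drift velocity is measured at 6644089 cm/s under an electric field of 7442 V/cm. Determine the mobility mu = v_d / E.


Step 1: mu = v_d / E
Step 2: mu = 6644089 / 7442
Step 3: mu = 892.78 cm^2/(V*s)

892.78


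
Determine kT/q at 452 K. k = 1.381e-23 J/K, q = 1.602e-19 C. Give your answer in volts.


Step 1: kT = 1.381e-23 * 452 = 6.24212e-21 J
Step 2: Vt = kT/q = 6.24212e-21 / 1.602e-19
Step 3: Vt = 0.03896 V

0.03896


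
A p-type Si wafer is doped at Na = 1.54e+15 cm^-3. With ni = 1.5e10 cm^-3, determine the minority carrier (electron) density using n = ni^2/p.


Step 1: Majority hole concentration p ≈ Na = 1.54e+15 cm^-3
Step 2: n = ni^2 / Na = (1.5e10)^2 / 1.54e+15
Step 3: n = 1.46e+05 cm^-3

1.46e+05


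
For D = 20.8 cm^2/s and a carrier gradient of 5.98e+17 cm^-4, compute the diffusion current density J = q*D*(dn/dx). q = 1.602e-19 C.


Step 1: J = q * D * (dn/dx)
Step 2: J = 1.602e-19 * 20.8 * 5.98e+17
Step 3: J = 1.99e+00 A/cm^2

1.99e+00


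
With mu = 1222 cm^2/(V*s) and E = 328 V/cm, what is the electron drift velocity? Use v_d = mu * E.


Step 1: v_d = mu * E
Step 2: v_d = 1222 * 328 = 400816
Step 3: v_d = 4.01e+05 cm/s

4.01e+05


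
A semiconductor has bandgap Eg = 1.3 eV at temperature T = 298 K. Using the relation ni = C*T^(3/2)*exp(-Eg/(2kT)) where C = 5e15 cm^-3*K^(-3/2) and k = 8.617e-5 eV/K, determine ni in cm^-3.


Step 1: Compute kT = 8.617e-5 * 298 = 0.02567866 eV
Step 2: Exponent = -Eg/(2kT) = -1.3/(2*0.02567866) = -25.31285
Step 3: T^(3/2) = 298^1.5 = 5144.28
Step 4: ni = 5e15 * 5144.28 * exp(-25.31285) = 2.61e+08 cm^-3

2.61e+08


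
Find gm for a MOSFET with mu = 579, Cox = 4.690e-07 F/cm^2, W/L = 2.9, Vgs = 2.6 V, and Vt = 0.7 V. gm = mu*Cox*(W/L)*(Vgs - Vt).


Step 1: Vov = Vgs - Vt = 2.6 - 0.7 = 1.9 V
Step 2: gm = mu * Cox * (W/L) * Vov
Step 3: gm = 579 * 4.690e-07 * 2.9 * 1.9 = 1.50e-03 S

1.50e-03


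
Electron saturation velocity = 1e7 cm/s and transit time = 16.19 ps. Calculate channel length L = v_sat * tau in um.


Step 1: tau in seconds = 16.19 ps * 1e-12 = 1.6190e-11 s
Step 2: L = v_sat * tau = 1e7 * 1.6190e-11 = 1.6190e-04 cm
Step 3: L in um = 1.6190e-04 * 1e4 = 1.619 um

1.619


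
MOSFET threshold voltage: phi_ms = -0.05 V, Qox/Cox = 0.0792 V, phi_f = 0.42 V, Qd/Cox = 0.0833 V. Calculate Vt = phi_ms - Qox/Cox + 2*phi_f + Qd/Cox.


Step 1: Vt = phi_ms - Qox/Cox + 2*phi_f + Qd/Cox
Step 2: Vt = -0.05 - 0.0792 + 2*0.42 + 0.0833
Step 3: Vt = -0.05 - 0.0792 + 0.84 + 0.0833
Step 4: Vt = 0.7941 V

0.7941


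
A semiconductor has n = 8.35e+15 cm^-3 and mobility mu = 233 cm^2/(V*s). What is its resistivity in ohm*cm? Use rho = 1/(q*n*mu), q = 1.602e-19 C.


Step 1: sigma = q * n * mu = 1.602e-19 * 8.35e+15 * 233 = 3.11677e-01 S/cm
Step 2: rho = 1 / sigma = 1 / 3.11677e-01 = 3.208 ohm*cm

3.208


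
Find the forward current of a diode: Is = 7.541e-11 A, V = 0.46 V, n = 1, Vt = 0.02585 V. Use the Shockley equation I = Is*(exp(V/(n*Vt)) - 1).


Step 1: V/(n*Vt) = 0.46/(1*0.02585) = 17.7950
Step 2: exp(17.7950) = 5.3490e+07
Step 3: I = 7.541e-11 * (5.3490e+07 - 1) = 4.03e-03 A

4.03e-03


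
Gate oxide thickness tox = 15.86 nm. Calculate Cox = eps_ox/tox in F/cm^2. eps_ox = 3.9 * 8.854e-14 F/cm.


Step 1: eps_ox = 3.9 * 8.854e-14 = 3.45306e-13 F/cm
Step 2: tox in cm = 15.86 nm * 1e-7 = 1.5860e-06 cm
Step 3: Cox = 3.45306e-13 / 1.5860e-06 = 2.18e-07 F/cm^2

2.18e-07


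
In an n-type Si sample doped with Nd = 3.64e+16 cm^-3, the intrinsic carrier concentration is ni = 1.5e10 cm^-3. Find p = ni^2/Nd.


Step 1: Since Nd >> ni, n ≈ Nd = 3.64e+16 cm^-3
Step 2: p = ni^2 / n = (1.5e10)^2 / 3.64e+16
Step 3: p = 2.25e20 / 3.64e+16 = 6.18e+03 cm^-3

6.18e+03


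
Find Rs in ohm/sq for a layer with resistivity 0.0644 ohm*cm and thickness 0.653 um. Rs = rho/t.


Step 1: Convert thickness to cm: t = 0.653 um = 6.5300e-05 cm
Step 2: Rs = rho / t = 0.0644 / 6.5300e-05
Step 3: Rs = 986.2 ohm/sq

986.2


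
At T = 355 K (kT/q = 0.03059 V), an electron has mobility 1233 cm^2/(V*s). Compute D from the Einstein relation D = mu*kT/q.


Step 1: D = mu * (kT/q)
Step 2: D = 1233 * 0.03059
Step 3: D = 37.72 cm^2/s

37.72


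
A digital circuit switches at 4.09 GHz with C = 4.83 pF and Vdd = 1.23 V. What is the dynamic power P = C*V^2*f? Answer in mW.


Step 1: V^2 = 1.23^2 = 1.5129 V^2
Step 2: P = C*V^2*f = 4.83e-12 F * 1.5129 * 4.09e9 Hz
Step 3: P = 2.988688563e-02 W
Step 4: P = 29.887 mW

29.887


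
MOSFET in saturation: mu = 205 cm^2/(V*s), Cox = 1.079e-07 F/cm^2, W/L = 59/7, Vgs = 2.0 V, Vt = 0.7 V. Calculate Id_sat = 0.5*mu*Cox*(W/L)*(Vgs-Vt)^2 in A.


Step 1: Overdrive voltage Vov = Vgs - Vt = 2.0 - 0.7 = 1.3 V
Step 2: W/L = 59/7 = 8.42857
Step 3: Id = 0.5 * 205 * 1.079e-07 * 8.42857 * 1.3^2
Step 4: Id = 1.58e-04 A

1.58e-04


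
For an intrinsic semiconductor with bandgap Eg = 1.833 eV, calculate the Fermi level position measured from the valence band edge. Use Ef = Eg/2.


Step 1: For an intrinsic semiconductor, the Fermi level sits at midgap.
Step 2: Ef = Eg / 2 = 1.833 / 2 = 0.9165 eV

0.9165


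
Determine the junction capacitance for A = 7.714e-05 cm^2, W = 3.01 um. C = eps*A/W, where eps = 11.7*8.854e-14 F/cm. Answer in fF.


Step 1: eps_Si = 11.7 * 8.854e-14 = 1.035918e-12 F/cm
Step 2: W in cm = 3.01 * 1e-4 = 3.01e-04 cm
Step 3: C = 1.035918e-12 * 7.714e-05 / 3.01e-04 = 2.654841e-13 F
Step 4: C = 265.48 fF

265.48


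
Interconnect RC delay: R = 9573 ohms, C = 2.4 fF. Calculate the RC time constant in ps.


Step 1: tau = R * C
Step 2: tau = 9573 * 2.4 fF = 9573 * 2.4e-15 F
Step 3: tau = 2.29752e-11 s = 22.9752 ps

22.9752


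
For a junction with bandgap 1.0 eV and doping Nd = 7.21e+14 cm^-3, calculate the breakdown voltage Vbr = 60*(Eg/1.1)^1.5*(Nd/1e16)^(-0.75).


Step 1: Eg/1.1 = 1.0/1.1 = 0.909091
Step 2: (Eg/1.1)^1.5 = 0.909091^1.5 = 0.866784
Step 3: (Nd/1e16)^(-0.75) = (0.0721)^(-0.75) = 7.187015
Step 4: Vbr = 60 * 0.866784 * 7.187015 = 373.8 V

373.8


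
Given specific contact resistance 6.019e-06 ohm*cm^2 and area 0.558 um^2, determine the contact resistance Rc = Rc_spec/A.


Step 1: Convert area to cm^2: 0.558 um^2 = 5.5800e-09 cm^2
Step 2: Rc = Rc_spec / A = 6.019e-06 / 5.5800e-09
Step 3: Rc = 1.08e+03 ohms

1.08e+03


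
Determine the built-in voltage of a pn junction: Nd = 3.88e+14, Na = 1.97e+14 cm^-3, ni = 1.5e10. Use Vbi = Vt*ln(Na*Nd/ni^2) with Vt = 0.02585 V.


Step 1: Compute Na*Nd/ni^2 = 1.97e+14 * 3.88e+14 / (1.5e10)^2 = 3.3972e+08
Step 2: ln(3.3972e+08) = 19.6436
Step 3: Vbi = 0.02585 * 19.6436 = 0.508 V

0.508


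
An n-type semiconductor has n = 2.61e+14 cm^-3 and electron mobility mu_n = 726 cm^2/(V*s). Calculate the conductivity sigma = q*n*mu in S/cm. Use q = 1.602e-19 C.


Step 1: sigma = q * n * mu
Step 2: sigma = 1.602e-19 * 2.61e+14 * 726
Step 3: sigma = 3.036e-02 S/cm

3.036e-02


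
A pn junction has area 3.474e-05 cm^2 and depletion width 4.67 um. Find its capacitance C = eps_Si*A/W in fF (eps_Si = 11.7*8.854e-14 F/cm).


Step 1: eps_Si = 11.7 * 8.854e-14 = 1.035918e-12 F/cm
Step 2: W in cm = 4.67 * 1e-4 = 4.67e-04 cm
Step 3: C = 1.035918e-12 * 3.474e-05 / 4.67e-04 = 7.706165e-14 F
Step 4: C = 77.06 fF

77.06


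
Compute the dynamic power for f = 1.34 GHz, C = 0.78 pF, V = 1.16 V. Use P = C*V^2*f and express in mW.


Step 1: V^2 = 1.16^2 = 1.3456 V^2
Step 2: P = C*V^2*f = 0.78e-12 F * 1.3456 * 1.34e9 Hz
Step 3: P = 1.40642112e-03 W
Step 4: P = 1.406 mW

1.406


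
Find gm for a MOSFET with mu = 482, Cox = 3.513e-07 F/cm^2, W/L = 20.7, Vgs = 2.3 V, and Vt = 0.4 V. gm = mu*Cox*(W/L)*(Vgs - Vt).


Step 1: Vov = Vgs - Vt = 2.3 - 0.4 = 1.9 V
Step 2: gm = mu * Cox * (W/L) * Vov
Step 3: gm = 482 * 3.513e-07 * 20.7 * 1.9 = 6.66e-03 S

6.66e-03


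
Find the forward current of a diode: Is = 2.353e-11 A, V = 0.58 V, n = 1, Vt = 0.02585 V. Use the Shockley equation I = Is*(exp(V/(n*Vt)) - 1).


Step 1: V/(n*Vt) = 0.58/(1*0.02585) = 22.4371
Step 2: exp(22.4371) = 5.5502e+09
Step 3: I = 2.353e-11 * (5.5502e+09 - 1) = 1.31e-01 A

1.31e-01


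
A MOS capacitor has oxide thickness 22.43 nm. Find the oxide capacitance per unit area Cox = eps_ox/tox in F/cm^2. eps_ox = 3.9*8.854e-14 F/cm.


Step 1: eps_ox = 3.9 * 8.854e-14 = 3.45306e-13 F/cm
Step 2: tox in cm = 22.43 nm * 1e-7 = 2.2430e-06 cm
Step 3: Cox = 3.45306e-13 / 2.2430e-06 = 1.54e-07 F/cm^2

1.54e-07


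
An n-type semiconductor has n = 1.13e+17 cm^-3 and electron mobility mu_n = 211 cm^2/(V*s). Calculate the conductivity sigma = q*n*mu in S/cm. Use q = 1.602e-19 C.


Step 1: sigma = q * n * mu
Step 2: sigma = 1.602e-19 * 1.13e+17 * 211
Step 3: sigma = 3.820e+00 S/cm

3.820e+00


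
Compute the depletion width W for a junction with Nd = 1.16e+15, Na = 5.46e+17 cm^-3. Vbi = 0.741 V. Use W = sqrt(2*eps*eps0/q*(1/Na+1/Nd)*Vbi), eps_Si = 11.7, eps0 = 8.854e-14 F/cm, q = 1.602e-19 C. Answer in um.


Step 1: 1/Na + 1/Nd = 1/5.46e+17 + 1/1.16e+15 = 8.63900e-16
Step 2: 2*eps*eps0/q = 2*11.7*8.854e-14/1.602e-19 = 1.293281e+07
Step 3: W^2 = 1.293281e+07 * 8.63900e-16 * 0.741 = 8.27894e-09
Step 4: W = sqrt(8.27894e-09) = 9.099e-05 cm = 0.9099 um

0.9099


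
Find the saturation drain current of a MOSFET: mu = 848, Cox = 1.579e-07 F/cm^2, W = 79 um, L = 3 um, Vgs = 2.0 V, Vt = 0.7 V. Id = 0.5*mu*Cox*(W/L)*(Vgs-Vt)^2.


Step 1: Overdrive voltage Vov = Vgs - Vt = 2.0 - 0.7 = 1.3 V
Step 2: W/L = 79/3 = 26.3333
Step 3: Id = 0.5 * 848 * 1.579e-07 * 26.3333 * 1.3^2
Step 4: Id = 2.98e-03 A

2.98e-03


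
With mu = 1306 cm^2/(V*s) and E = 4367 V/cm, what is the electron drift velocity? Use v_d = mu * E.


Step 1: v_d = mu * E
Step 2: v_d = 1306 * 4367 = 5703302
Step 3: v_d = 5.70e+06 cm/s

5.70e+06


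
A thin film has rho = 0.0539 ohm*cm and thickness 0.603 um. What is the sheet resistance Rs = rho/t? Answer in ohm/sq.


Step 1: Convert thickness to cm: t = 0.603 um = 6.0300e-05 cm
Step 2: Rs = rho / t = 0.0539 / 6.0300e-05
Step 3: Rs = 893.9 ohm/sq

893.9


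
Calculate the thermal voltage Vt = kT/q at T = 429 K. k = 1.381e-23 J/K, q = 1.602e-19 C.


Step 1: kT = 1.381e-23 * 429 = 5.92449e-21 J
Step 2: Vt = kT/q = 5.92449e-21 / 1.602e-19
Step 3: Vt = 0.03698 V

0.03698


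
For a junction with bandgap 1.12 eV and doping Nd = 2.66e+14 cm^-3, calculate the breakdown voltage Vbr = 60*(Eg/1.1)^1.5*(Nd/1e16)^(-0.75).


Step 1: Eg/1.1 = 1.12/1.1 = 1.018182
Step 2: (Eg/1.1)^1.5 = 1.018182^1.5 = 1.027397
Step 3: (Nd/1e16)^(-0.75) = (0.0266)^(-0.75) = 15.182342
Step 4: Vbr = 60 * 1.027397 * 15.182342 = 935.9 V

935.9


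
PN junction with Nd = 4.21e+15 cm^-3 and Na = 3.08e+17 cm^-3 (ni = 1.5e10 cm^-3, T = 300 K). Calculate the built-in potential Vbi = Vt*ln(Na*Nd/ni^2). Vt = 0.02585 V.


Step 1: Compute Na*Nd/ni^2 = 3.08e+17 * 4.21e+15 / (1.5e10)^2 = 5.7630e+12
Step 2: ln(5.7630e+12) = 29.3825
Step 3: Vbi = 0.02585 * 29.3825 = 0.76 V

0.76


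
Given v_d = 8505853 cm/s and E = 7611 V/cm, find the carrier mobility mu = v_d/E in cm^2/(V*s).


Step 1: mu = v_d / E
Step 2: mu = 8505853 / 7611
Step 3: mu = 1117.57 cm^2/(V*s)

1117.57


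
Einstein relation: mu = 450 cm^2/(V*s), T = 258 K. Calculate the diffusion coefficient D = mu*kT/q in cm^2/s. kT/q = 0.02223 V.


Step 1: D = mu * (kT/q)
Step 2: D = 450 * 0.02223
Step 3: D = 10.0 cm^2/s

10.0


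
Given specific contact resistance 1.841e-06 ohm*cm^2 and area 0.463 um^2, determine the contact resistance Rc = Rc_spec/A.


Step 1: Convert area to cm^2: 0.463 um^2 = 4.6300e-09 cm^2
Step 2: Rc = Rc_spec / A = 1.841e-06 / 4.6300e-09
Step 3: Rc = 3.98e+02 ohms

3.98e+02


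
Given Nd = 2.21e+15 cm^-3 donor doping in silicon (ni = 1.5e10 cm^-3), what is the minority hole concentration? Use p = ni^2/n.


Step 1: Since Nd >> ni, n ≈ Nd = 2.21e+15 cm^-3
Step 2: p = ni^2 / n = (1.5e10)^2 / 2.21e+15
Step 3: p = 2.25e20 / 2.21e+15 = 1.02e+05 cm^-3

1.02e+05


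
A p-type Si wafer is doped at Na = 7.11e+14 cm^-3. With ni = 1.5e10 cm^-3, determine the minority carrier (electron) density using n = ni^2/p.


Step 1: Majority hole concentration p ≈ Na = 7.11e+14 cm^-3
Step 2: n = ni^2 / Na = (1.5e10)^2 / 7.11e+14
Step 3: n = 3.16e+05 cm^-3

3.16e+05


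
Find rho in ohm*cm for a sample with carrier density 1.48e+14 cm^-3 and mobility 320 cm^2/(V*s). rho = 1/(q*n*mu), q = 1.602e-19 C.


Step 1: sigma = q * n * mu = 1.602e-19 * 1.48e+14 * 320 = 7.58707e-03 S/cm
Step 2: rho = 1 / sigma = 1 / 7.58707e-03 = 131.8 ohm*cm

131.8


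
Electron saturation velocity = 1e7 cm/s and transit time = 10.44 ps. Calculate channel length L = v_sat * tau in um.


Step 1: tau in seconds = 10.44 ps * 1e-12 = 1.0440e-11 s
Step 2: L = v_sat * tau = 1e7 * 1.0440e-11 = 1.0440e-04 cm
Step 3: L in um = 1.0440e-04 * 1e4 = 1.044 um

1.044


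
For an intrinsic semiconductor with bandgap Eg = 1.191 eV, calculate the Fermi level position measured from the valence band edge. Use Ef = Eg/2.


Step 1: For an intrinsic semiconductor, the Fermi level sits at midgap.
Step 2: Ef = Eg / 2 = 1.191 / 2 = 0.5955 eV

0.5955


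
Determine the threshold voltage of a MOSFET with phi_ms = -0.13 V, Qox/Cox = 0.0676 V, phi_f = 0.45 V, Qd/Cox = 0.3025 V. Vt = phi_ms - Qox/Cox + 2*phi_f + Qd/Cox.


Step 1: Vt = phi_ms - Qox/Cox + 2*phi_f + Qd/Cox
Step 2: Vt = -0.13 - 0.0676 + 2*0.45 + 0.3025
Step 3: Vt = -0.13 - 0.0676 + 0.9 + 0.3025
Step 4: Vt = 1.0049 V

1.0049


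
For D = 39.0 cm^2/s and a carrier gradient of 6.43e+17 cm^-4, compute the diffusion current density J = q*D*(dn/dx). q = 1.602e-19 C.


Step 1: J = q * D * (dn/dx)
Step 2: J = 1.602e-19 * 39.0 * 6.43e+17
Step 3: J = 4.02e+00 A/cm^2

4.02e+00


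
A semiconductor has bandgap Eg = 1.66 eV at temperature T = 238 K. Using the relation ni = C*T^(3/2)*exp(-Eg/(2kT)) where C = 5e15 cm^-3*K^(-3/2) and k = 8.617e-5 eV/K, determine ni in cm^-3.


Step 1: Compute kT = 8.617e-5 * 238 = 0.02050846 eV
Step 2: Exponent = -Eg/(2kT) = -1.66/(2*0.02050846) = -40.47110
Step 3: T^(3/2) = 238^1.5 = 3671.69
Step 4: ni = 5e15 * 3671.69 * exp(-40.47110) = 4.87e+01 cm^-3

4.87e+01


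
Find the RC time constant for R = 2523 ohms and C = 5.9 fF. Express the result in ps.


Step 1: tau = R * C
Step 2: tau = 2523 * 5.9 fF = 2523 * 5.9e-15 F
Step 3: tau = 1.48857e-11 s = 14.8857 ps

14.8857


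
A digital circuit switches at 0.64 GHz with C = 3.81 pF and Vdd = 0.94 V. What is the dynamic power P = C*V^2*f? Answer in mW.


Step 1: V^2 = 0.94^2 = 0.8836 V^2
Step 2: P = C*V^2*f = 3.81e-12 F * 0.8836 * 0.64e9 Hz
Step 3: P = 2.15457024e-03 W
Step 4: P = 2.155 mW

2.155


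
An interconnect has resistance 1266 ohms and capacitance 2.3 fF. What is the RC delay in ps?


Step 1: tau = R * C
Step 2: tau = 1266 * 2.3 fF = 1266 * 2.3e-15 F
Step 3: tau = 2.9118e-12 s = 2.9118 ps

2.9118


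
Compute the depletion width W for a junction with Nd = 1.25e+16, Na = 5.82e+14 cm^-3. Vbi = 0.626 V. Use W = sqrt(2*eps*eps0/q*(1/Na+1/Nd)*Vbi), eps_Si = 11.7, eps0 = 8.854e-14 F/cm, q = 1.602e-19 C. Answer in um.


Step 1: 1/Na + 1/Nd = 1/5.82e+14 + 1/1.25e+16 = 1.79821e-15
Step 2: 2*eps*eps0/q = 2*11.7*8.854e-14/1.602e-19 = 1.293281e+07
Step 3: W^2 = 1.293281e+07 * 1.79821e-15 * 0.626 = 1.45582e-08
Step 4: W = sqrt(1.45582e-08) = 1.207e-04 cm = 1.207 um

1.207


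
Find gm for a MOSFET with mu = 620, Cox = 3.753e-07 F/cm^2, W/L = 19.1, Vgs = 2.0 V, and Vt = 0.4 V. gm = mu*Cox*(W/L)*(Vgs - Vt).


Step 1: Vov = Vgs - Vt = 2.0 - 0.4 = 1.6 V
Step 2: gm = mu * Cox * (W/L) * Vov
Step 3: gm = 620 * 3.753e-07 * 19.1 * 1.6 = 7.11e-03 S

7.11e-03


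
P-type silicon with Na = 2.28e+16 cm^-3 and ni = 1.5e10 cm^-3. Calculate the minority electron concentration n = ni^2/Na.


Step 1: Majority hole concentration p ≈ Na = 2.28e+16 cm^-3
Step 2: n = ni^2 / Na = (1.5e10)^2 / 2.28e+16
Step 3: n = 9.87e+03 cm^-3

9.87e+03


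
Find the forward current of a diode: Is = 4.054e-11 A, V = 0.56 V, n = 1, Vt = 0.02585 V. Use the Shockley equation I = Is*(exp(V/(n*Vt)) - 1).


Step 1: V/(n*Vt) = 0.56/(1*0.02585) = 21.6634
Step 2: exp(21.6634) = 2.5603e+09
Step 3: I = 4.054e-11 * (2.5603e+09 - 1) = 1.04e-01 A

1.04e-01


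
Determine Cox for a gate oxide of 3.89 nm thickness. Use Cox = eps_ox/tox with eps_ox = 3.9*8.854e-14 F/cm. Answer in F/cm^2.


Step 1: eps_ox = 3.9 * 8.854e-14 = 3.45306e-13 F/cm
Step 2: tox in cm = 3.89 nm * 1e-7 = 3.8900e-07 cm
Step 3: Cox = 3.45306e-13 / 3.8900e-07 = 8.88e-07 F/cm^2

8.88e-07


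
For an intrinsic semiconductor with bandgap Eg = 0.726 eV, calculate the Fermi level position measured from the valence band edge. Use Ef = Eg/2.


Step 1: For an intrinsic semiconductor, the Fermi level sits at midgap.
Step 2: Ef = Eg / 2 = 0.726 / 2 = 0.363 eV

0.363


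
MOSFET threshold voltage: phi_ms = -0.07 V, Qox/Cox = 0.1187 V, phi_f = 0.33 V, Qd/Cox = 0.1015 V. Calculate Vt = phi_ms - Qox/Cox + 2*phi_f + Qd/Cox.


Step 1: Vt = phi_ms - Qox/Cox + 2*phi_f + Qd/Cox
Step 2: Vt = -0.07 - 0.1187 + 2*0.33 + 0.1015
Step 3: Vt = -0.07 - 0.1187 + 0.66 + 0.1015
Step 4: Vt = 0.5728 V

0.5728


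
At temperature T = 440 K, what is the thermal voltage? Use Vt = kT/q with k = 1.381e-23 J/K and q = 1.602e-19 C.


Step 1: kT = 1.381e-23 * 440 = 6.0764e-21 J
Step 2: Vt = kT/q = 6.0764e-21 / 1.602e-19
Step 3: Vt = 0.03793 V

0.03793


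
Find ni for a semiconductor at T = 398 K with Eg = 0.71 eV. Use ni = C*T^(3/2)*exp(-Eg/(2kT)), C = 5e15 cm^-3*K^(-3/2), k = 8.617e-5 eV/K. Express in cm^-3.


Step 1: Compute kT = 8.617e-5 * 398 = 0.03429566 eV
Step 2: Exponent = -Eg/(2kT) = -0.71/(2*0.03429566) = -10.35116
Step 3: T^(3/2) = 398^1.5 = 7940.08
Step 4: ni = 5e15 * 7940.08 * exp(-10.35116) = 1.27e+15 cm^-3

1.27e+15


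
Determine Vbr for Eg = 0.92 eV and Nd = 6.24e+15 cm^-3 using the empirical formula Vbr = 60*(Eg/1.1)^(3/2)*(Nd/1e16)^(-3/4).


Step 1: Eg/1.1 = 0.92/1.1 = 0.836364
Step 2: (Eg/1.1)^1.5 = 0.836364^1.5 = 0.764879
Step 3: (Nd/1e16)^(-0.75) = (0.624)^(-0.75) = 1.424333
Step 4: Vbr = 60 * 0.764879 * 1.424333 = 65.4 V

65.4


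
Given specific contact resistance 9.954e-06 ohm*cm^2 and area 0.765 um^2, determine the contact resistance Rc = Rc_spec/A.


Step 1: Convert area to cm^2: 0.765 um^2 = 7.6500e-09 cm^2
Step 2: Rc = Rc_spec / A = 9.954e-06 / 7.6500e-09
Step 3: Rc = 1.30e+03 ohms

1.30e+03


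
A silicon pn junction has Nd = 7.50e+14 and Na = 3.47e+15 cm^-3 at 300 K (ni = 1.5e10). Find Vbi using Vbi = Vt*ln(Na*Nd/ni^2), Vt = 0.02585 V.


Step 1: Compute Na*Nd/ni^2 = 3.47e+15 * 7.50e+14 / (1.5e10)^2 = 1.1567e+10
Step 2: ln(1.1567e+10) = 23.1714
Step 3: Vbi = 0.02585 * 23.1714 = 0.599 V

0.599


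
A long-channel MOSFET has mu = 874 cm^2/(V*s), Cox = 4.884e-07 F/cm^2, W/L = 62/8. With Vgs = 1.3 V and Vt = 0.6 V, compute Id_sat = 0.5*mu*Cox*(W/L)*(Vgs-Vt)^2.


Step 1: Overdrive voltage Vov = Vgs - Vt = 1.3 - 0.6 = 0.7 V
Step 2: W/L = 62/8 = 7.75
Step 3: Id = 0.5 * 874 * 4.884e-07 * 7.75 * 0.7^2
Step 4: Id = 8.11e-04 A

8.11e-04


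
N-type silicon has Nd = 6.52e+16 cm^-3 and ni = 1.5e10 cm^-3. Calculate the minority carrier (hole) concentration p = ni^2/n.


Step 1: Since Nd >> ni, n ≈ Nd = 6.52e+16 cm^-3
Step 2: p = ni^2 / n = (1.5e10)^2 / 6.52e+16
Step 3: p = 2.25e20 / 6.52e+16 = 3.45e+03 cm^-3

3.45e+03


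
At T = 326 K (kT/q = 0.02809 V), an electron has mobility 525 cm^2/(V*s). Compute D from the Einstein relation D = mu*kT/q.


Step 1: D = mu * (kT/q)
Step 2: D = 525 * 0.02809
Step 3: D = 14.75 cm^2/s

14.75


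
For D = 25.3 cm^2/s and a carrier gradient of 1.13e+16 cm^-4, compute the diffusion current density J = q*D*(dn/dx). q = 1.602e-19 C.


Step 1: J = q * D * (dn/dx)
Step 2: J = 1.602e-19 * 25.3 * 1.13e+16
Step 3: J = 4.58e-02 A/cm^2

4.58e-02


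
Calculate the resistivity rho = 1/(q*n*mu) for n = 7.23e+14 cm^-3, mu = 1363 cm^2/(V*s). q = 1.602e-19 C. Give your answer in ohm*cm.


Step 1: sigma = q * n * mu = 1.602e-19 * 7.23e+14 * 1363 = 1.57869e-01 S/cm
Step 2: rho = 1 / sigma = 1 / 1.57869e-01 = 6.334 ohm*cm

6.334


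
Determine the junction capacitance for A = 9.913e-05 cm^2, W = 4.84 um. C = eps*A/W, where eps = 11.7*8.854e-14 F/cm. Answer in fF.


Step 1: eps_Si = 11.7 * 8.854e-14 = 1.035918e-12 F/cm
Step 2: W in cm = 4.84 * 1e-4 = 4.84e-04 cm
Step 3: C = 1.035918e-12 * 9.913e-05 / 4.84e-04 = 2.121706e-13 F
Step 4: C = 212.17 fF

212.17


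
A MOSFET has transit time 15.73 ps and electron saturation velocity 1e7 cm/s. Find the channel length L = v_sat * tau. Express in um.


Step 1: tau in seconds = 15.73 ps * 1e-12 = 1.5730e-11 s
Step 2: L = v_sat * tau = 1e7 * 1.5730e-11 = 1.5730e-04 cm
Step 3: L in um = 1.5730e-04 * 1e4 = 1.573 um

1.573


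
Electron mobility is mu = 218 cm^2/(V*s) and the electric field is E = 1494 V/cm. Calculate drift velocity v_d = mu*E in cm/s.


Step 1: v_d = mu * E
Step 2: v_d = 218 * 1494 = 325692
Step 3: v_d = 3.26e+05 cm/s

3.26e+05


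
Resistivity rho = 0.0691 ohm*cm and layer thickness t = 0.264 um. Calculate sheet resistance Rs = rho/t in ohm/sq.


Step 1: Convert thickness to cm: t = 0.264 um = 2.6400e-05 cm
Step 2: Rs = rho / t = 0.0691 / 2.6400e-05
Step 3: Rs = 2617.4 ohm/sq

2617.4


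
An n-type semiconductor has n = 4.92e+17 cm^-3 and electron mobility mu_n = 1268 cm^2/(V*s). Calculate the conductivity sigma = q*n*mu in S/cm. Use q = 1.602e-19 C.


Step 1: sigma = q * n * mu
Step 2: sigma = 1.602e-19 * 4.92e+17 * 1268
Step 3: sigma = 9.994e+01 S/cm

9.994e+01


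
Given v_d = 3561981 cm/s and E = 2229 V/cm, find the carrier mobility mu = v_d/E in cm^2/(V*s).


Step 1: mu = v_d / E
Step 2: mu = 3561981 / 2229
Step 3: mu = 1598.02 cm^2/(V*s)

1598.02


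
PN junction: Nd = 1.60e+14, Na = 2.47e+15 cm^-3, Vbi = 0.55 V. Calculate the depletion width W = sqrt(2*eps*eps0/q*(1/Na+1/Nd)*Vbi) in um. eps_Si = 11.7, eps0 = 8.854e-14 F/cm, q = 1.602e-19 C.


Step 1: 1/Na + 1/Nd = 1/2.47e+15 + 1/1.60e+14 = 6.65486e-15
Step 2: 2*eps*eps0/q = 2*11.7*8.854e-14/1.602e-19 = 1.293281e+07
Step 3: W^2 = 1.293281e+07 * 6.65486e-15 * 0.55 = 4.73363e-08
Step 4: W = sqrt(4.73363e-08) = 2.176e-04 cm = 2.176 um

2.176


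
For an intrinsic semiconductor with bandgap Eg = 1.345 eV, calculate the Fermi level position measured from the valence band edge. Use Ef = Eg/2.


Step 1: For an intrinsic semiconductor, the Fermi level sits at midgap.
Step 2: Ef = Eg / 2 = 1.345 / 2 = 0.6725 eV

0.6725


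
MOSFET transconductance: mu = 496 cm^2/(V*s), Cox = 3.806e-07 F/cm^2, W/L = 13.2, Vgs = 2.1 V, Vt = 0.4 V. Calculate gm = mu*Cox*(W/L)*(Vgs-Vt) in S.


Step 1: Vov = Vgs - Vt = 2.1 - 0.4 = 1.7 V
Step 2: gm = mu * Cox * (W/L) * Vov
Step 3: gm = 496 * 3.806e-07 * 13.2 * 1.7 = 4.24e-03 S

4.24e-03


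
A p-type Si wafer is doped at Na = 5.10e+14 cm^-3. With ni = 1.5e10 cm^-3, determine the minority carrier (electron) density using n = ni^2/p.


Step 1: Majority hole concentration p ≈ Na = 5.10e+14 cm^-3
Step 2: n = ni^2 / Na = (1.5e10)^2 / 5.10e+14
Step 3: n = 4.41e+05 cm^-3

4.41e+05


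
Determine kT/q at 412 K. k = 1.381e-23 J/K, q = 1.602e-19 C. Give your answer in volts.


Step 1: kT = 1.381e-23 * 412 = 5.68972e-21 J
Step 2: Vt = kT/q = 5.68972e-21 / 1.602e-19
Step 3: Vt = 0.03552 V

0.03552


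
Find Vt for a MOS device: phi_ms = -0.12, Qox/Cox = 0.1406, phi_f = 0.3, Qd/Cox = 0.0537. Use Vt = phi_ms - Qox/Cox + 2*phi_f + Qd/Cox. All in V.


Step 1: Vt = phi_ms - Qox/Cox + 2*phi_f + Qd/Cox
Step 2: Vt = -0.12 - 0.1406 + 2*0.3 + 0.0537
Step 3: Vt = -0.12 - 0.1406 + 0.6 + 0.0537
Step 4: Vt = 0.3931 V

0.3931


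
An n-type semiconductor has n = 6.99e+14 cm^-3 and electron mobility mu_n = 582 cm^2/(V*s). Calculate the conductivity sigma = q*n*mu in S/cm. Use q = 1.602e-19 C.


Step 1: sigma = q * n * mu
Step 2: sigma = 1.602e-19 * 6.99e+14 * 582
Step 3: sigma = 6.517e-02 S/cm

6.517e-02


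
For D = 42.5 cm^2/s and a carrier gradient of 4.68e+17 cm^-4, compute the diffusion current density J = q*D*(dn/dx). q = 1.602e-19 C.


Step 1: J = q * D * (dn/dx)
Step 2: J = 1.602e-19 * 42.5 * 4.68e+17
Step 3: J = 3.19e+00 A/cm^2

3.19e+00


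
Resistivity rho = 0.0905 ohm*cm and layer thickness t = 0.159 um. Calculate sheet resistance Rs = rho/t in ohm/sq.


Step 1: Convert thickness to cm: t = 0.159 um = 1.5900e-05 cm
Step 2: Rs = rho / t = 0.0905 / 1.5900e-05
Step 3: Rs = 5691.8 ohm/sq

5691.8


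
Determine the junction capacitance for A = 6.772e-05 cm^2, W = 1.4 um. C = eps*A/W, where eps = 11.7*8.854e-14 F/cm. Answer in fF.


Step 1: eps_Si = 11.7 * 8.854e-14 = 1.035918e-12 F/cm
Step 2: W in cm = 1.4 * 1e-4 = 1.40e-04 cm
Step 3: C = 1.035918e-12 * 6.772e-05 / 1.40e-04 = 5.010883e-13 F
Step 4: C = 501.09 fF

501.09


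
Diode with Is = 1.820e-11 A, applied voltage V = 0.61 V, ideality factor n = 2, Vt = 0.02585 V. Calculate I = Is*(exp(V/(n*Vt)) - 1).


Step 1: V/(n*Vt) = 0.61/(2*0.02585) = 11.7988
Step 2: exp(11.7988) = 1.3309e+05
Step 3: I = 1.820e-11 * (1.3309e+05 - 1) = 2.42e-06 A

2.42e-06


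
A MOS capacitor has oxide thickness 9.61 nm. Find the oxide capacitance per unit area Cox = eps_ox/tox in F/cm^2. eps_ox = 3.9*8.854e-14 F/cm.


Step 1: eps_ox = 3.9 * 8.854e-14 = 3.45306e-13 F/cm
Step 2: tox in cm = 9.61 nm * 1e-7 = 9.6100e-07 cm
Step 3: Cox = 3.45306e-13 / 9.6100e-07 = 3.59e-07 F/cm^2

3.59e-07


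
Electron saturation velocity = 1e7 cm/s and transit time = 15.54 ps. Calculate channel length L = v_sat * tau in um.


Step 1: tau in seconds = 15.54 ps * 1e-12 = 1.5540e-11 s
Step 2: L = v_sat * tau = 1e7 * 1.5540e-11 = 1.5540e-04 cm
Step 3: L in um = 1.5540e-04 * 1e4 = 1.554 um

1.554


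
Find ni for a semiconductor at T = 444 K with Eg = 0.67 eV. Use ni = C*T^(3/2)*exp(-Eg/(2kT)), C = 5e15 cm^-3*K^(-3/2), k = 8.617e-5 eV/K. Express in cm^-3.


Step 1: Compute kT = 8.617e-5 * 444 = 0.03825948 eV
Step 2: Exponent = -Eg/(2kT) = -0.67/(2*0.03825948) = -8.75600
Step 3: T^(3/2) = 444^1.5 = 9355.66
Step 4: ni = 5e15 * 9355.66 * exp(-8.75600) = 7.37e+15 cm^-3

7.37e+15


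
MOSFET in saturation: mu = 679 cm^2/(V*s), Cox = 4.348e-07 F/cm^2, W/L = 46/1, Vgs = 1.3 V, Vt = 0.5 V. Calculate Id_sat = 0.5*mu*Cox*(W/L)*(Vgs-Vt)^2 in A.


Step 1: Overdrive voltage Vov = Vgs - Vt = 1.3 - 0.5 = 0.8 V
Step 2: W/L = 46/1 = 46
Step 3: Id = 0.5 * 679 * 4.348e-07 * 46 * 0.8^2
Step 4: Id = 4.35e-03 A

4.35e-03


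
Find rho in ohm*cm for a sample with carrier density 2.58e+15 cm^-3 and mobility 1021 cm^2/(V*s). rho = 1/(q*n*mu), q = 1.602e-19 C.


Step 1: sigma = q * n * mu = 1.602e-19 * 2.58e+15 * 1021 = 4.21996e-01 S/cm
Step 2: rho = 1 / sigma = 1 / 4.21996e-01 = 2.37 ohm*cm

2.37


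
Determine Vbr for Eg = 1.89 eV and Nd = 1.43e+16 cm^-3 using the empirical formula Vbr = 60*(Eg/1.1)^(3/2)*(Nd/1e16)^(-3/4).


Step 1: Eg/1.1 = 1.89/1.1 = 1.718182
Step 2: (Eg/1.1)^1.5 = 1.718182^1.5 = 2.252183
Step 3: (Nd/1e16)^(-0.75) = (1.43)^(-0.75) = 0.764712
Step 4: Vbr = 60 * 2.252183 * 0.764712 = 103.3 V

103.3


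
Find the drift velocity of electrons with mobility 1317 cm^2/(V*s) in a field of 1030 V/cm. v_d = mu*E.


Step 1: v_d = mu * E
Step 2: v_d = 1317 * 1030 = 1356510
Step 3: v_d = 1.36e+06 cm/s

1.36e+06


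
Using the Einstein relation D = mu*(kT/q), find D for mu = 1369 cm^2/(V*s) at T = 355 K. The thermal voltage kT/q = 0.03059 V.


Step 1: D = mu * (kT/q)
Step 2: D = 1369 * 0.03059
Step 3: D = 41.88 cm^2/s

41.88


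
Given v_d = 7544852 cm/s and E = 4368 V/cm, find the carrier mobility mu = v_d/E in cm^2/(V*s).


Step 1: mu = v_d / E
Step 2: mu = 7544852 / 4368
Step 3: mu = 1727.3 cm^2/(V*s)

1727.3


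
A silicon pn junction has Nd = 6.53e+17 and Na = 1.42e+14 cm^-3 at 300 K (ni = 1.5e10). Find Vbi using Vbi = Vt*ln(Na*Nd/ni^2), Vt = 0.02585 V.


Step 1: Compute Na*Nd/ni^2 = 1.42e+14 * 6.53e+17 / (1.5e10)^2 = 4.1212e+11
Step 2: ln(4.1212e+11) = 26.7446
Step 3: Vbi = 0.02585 * 26.7446 = 0.691 V

0.691


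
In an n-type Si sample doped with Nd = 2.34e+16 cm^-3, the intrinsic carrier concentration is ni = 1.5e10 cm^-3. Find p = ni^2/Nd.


Step 1: Since Nd >> ni, n ≈ Nd = 2.34e+16 cm^-3
Step 2: p = ni^2 / n = (1.5e10)^2 / 2.34e+16
Step 3: p = 2.25e20 / 2.34e+16 = 9.62e+03 cm^-3

9.62e+03


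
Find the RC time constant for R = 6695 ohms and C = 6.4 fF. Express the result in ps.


Step 1: tau = R * C
Step 2: tau = 6695 * 6.4 fF = 6695 * 6.4e-15 F
Step 3: tau = 4.2848e-11 s = 42.848 ps

42.848


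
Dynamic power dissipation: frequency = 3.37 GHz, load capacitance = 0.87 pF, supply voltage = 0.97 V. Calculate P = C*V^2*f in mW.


Step 1: V^2 = 0.97^2 = 0.9409 V^2
Step 2: P = C*V^2*f = 0.87e-12 F * 0.9409 * 3.37e9 Hz
Step 3: P = 2.75862471e-03 W
Step 4: P = 2.759 mW

2.759


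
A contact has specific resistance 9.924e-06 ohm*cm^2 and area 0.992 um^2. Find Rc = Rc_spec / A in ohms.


Step 1: Convert area to cm^2: 0.992 um^2 = 9.9200e-09 cm^2
Step 2: Rc = Rc_spec / A = 9.924e-06 / 9.9200e-09
Step 3: Rc = 1.00e+03 ohms

1.00e+03


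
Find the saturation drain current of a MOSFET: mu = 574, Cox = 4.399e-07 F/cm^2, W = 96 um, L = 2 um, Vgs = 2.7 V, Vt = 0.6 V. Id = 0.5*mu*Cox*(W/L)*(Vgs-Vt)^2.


Step 1: Overdrive voltage Vov = Vgs - Vt = 2.7 - 0.6 = 2.1 V
Step 2: W/L = 96/2 = 48
Step 3: Id = 0.5 * 574 * 4.399e-07 * 48 * 2.1^2
Step 4: Id = 2.67e-02 A

2.67e-02


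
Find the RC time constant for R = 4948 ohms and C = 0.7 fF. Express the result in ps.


Step 1: tau = R * C
Step 2: tau = 4948 * 0.7 fF = 4948 * 7.0e-16 F
Step 3: tau = 3.4636e-12 s = 3.4636 ps

3.4636


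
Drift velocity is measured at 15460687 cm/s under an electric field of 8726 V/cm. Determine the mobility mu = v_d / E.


Step 1: mu = v_d / E
Step 2: mu = 15460687 / 8726
Step 3: mu = 1771.8 cm^2/(V*s)

1771.8


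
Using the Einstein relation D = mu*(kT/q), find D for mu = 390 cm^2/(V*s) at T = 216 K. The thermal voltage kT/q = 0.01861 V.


Step 1: D = mu * (kT/q)
Step 2: D = 390 * 0.01861
Step 3: D = 7.26 cm^2/s

7.26


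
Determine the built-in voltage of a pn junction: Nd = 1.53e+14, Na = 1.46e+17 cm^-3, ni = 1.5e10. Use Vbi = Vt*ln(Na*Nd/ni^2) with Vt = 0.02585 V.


Step 1: Compute Na*Nd/ni^2 = 1.46e+17 * 1.53e+14 / (1.5e10)^2 = 9.9280e+10
Step 2: ln(9.9280e+10) = 25.3212
Step 3: Vbi = 0.02585 * 25.3212 = 0.655 V

0.655


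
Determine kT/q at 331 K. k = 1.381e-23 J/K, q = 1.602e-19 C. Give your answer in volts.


Step 1: kT = 1.381e-23 * 331 = 4.57111e-21 J
Step 2: Vt = kT/q = 4.57111e-21 / 1.602e-19
Step 3: Vt = 0.02853 V

0.02853


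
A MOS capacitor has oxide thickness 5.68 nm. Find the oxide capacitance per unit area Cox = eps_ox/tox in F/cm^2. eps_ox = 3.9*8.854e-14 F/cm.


Step 1: eps_ox = 3.9 * 8.854e-14 = 3.45306e-13 F/cm
Step 2: tox in cm = 5.68 nm * 1e-7 = 5.6800e-07 cm
Step 3: Cox = 3.45306e-13 / 5.6800e-07 = 6.08e-07 F/cm^2

6.08e-07


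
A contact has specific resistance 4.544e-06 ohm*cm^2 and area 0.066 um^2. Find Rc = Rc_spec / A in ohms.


Step 1: Convert area to cm^2: 0.066 um^2 = 6.6000e-10 cm^2
Step 2: Rc = Rc_spec / A = 4.544e-06 / 6.6000e-10
Step 3: Rc = 6.88e+03 ohms

6.88e+03


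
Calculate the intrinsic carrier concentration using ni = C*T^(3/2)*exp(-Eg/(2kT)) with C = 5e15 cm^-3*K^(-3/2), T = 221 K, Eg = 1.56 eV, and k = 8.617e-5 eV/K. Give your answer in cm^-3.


Step 1: Compute kT = 8.617e-5 * 221 = 0.01904357 eV
Step 2: Exponent = -Eg/(2kT) = -1.56/(2*0.01904357) = -40.95871
Step 3: T^(3/2) = 221^1.5 = 3285.40
Step 4: ni = 5e15 * 3285.40 * exp(-40.95871) = 2.68e+01 cm^-3

2.68e+01


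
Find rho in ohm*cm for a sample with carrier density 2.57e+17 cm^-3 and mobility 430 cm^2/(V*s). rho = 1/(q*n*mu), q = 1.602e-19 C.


Step 1: sigma = q * n * mu = 1.602e-19 * 2.57e+17 * 430 = 1.77037e+01 S/cm
Step 2: rho = 1 / sigma = 1 / 1.77037e+01 = 0.05649 ohm*cm

0.05649


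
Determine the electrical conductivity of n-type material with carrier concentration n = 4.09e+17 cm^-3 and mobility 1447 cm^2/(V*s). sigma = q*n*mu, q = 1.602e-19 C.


Step 1: sigma = q * n * mu
Step 2: sigma = 1.602e-19 * 4.09e+17 * 1447
Step 3: sigma = 9.481e+01 S/cm

9.481e+01


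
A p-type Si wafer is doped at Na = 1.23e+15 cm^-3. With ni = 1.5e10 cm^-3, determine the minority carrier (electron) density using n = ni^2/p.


Step 1: Majority hole concentration p ≈ Na = 1.23e+15 cm^-3
Step 2: n = ni^2 / Na = (1.5e10)^2 / 1.23e+15
Step 3: n = 1.83e+05 cm^-3

1.83e+05


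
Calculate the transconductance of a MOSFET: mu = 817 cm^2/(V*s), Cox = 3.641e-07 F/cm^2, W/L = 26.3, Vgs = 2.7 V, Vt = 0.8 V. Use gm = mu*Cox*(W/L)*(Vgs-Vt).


Step 1: Vov = Vgs - Vt = 2.7 - 0.8 = 1.9 V
Step 2: gm = mu * Cox * (W/L) * Vov
Step 3: gm = 817 * 3.641e-07 * 26.3 * 1.9 = 1.49e-02 S

1.49e-02


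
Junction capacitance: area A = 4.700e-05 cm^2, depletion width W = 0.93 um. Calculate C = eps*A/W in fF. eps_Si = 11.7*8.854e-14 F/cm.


Step 1: eps_Si = 11.7 * 8.854e-14 = 1.035918e-12 F/cm
Step 2: W in cm = 0.93 * 1e-4 = 9.30e-05 cm
Step 3: C = 1.035918e-12 * 4.700e-05 / 9.30e-05 = 5.235285e-13 F
Step 4: C = 523.53 fF

523.53


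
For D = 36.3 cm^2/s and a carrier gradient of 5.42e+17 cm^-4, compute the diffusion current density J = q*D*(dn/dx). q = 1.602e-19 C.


Step 1: J = q * D * (dn/dx)
Step 2: J = 1.602e-19 * 36.3 * 5.42e+17
Step 3: J = 3.15e+00 A/cm^2

3.15e+00


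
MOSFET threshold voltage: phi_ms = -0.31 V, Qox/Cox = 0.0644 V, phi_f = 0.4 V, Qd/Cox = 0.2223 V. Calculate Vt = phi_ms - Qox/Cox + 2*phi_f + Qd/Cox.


Step 1: Vt = phi_ms - Qox/Cox + 2*phi_f + Qd/Cox
Step 2: Vt = -0.31 - 0.0644 + 2*0.4 + 0.2223
Step 3: Vt = -0.31 - 0.0644 + 0.8 + 0.2223
Step 4: Vt = 0.6479 V

0.6479


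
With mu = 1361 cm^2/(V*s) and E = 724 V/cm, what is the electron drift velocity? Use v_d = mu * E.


Step 1: v_d = mu * E
Step 2: v_d = 1361 * 724 = 985364
Step 3: v_d = 9.85e+05 cm/s

9.85e+05


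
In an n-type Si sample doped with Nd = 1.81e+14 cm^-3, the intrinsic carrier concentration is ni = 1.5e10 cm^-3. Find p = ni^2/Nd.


Step 1: Since Nd >> ni, n ≈ Nd = 1.81e+14 cm^-3
Step 2: p = ni^2 / n = (1.5e10)^2 / 1.81e+14
Step 3: p = 2.25e20 / 1.81e+14 = 1.24e+06 cm^-3

1.24e+06


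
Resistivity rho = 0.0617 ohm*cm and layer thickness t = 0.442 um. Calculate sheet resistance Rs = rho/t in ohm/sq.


Step 1: Convert thickness to cm: t = 0.442 um = 4.4200e-05 cm
Step 2: Rs = rho / t = 0.0617 / 4.4200e-05
Step 3: Rs = 1395.9 ohm/sq

1395.9


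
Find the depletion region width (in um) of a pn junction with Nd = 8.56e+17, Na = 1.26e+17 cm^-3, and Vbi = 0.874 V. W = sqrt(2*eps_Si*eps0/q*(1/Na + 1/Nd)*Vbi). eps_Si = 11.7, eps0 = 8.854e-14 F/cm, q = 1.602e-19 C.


Step 1: 1/Na + 1/Nd = 1/1.26e+17 + 1/8.56e+17 = 9.10473e-18
Step 2: 2*eps*eps0/q = 2*11.7*8.854e-14/1.602e-19 = 1.293281e+07
Step 3: W^2 = 1.293281e+07 * 9.10473e-18 * 0.874 = 1.02913e-10
Step 4: W = sqrt(1.02913e-10) = 1.014e-05 cm = 0.1014 um

0.1014
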